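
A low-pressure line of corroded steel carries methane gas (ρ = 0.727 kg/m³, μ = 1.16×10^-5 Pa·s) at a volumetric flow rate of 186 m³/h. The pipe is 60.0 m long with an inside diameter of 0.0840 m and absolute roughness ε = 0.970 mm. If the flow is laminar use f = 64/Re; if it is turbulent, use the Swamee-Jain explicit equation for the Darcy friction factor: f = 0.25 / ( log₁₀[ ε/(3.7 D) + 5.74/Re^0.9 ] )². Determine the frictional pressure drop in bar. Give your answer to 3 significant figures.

ΔP ≈ 0.00932 bar

Q = 186 m³/h = 186/3600 = 0.05167 m³/s.
Cross-sectional area A = πD²/4 = π(0.084)²/4 = 0.005542 m²; mean velocity V = Q/A = 0.05167/0.005542 = 9.323 m/s.
Reynolds number Re = ρVD/μ = 0.727 · 9.323 · 0.084 / 1.16e-05 = 4.908e+04.
Re > 4000 → turbulent. Relative roughness ε/D = 0.00097/0.084 = 0.0115. Swamee-Jain: f = 0.25/(log₁₀[0.0115/3.7 + 5.74/4.908e+04^0.9])² = 0.25/(log₁₀[0.00312 + 0.000344])² = 0.25/(-2.46)² = 0.0413.
Darcy-Weisbach: ΔP = f(L/D)(ρV²/2) = 0.0413·(60/0.084)·(0.727·9.323²/2) = 0.0413·714.3·31.6 = 932.1 Pa.
ΔP = 932.1 Pa = 0.00932 bar.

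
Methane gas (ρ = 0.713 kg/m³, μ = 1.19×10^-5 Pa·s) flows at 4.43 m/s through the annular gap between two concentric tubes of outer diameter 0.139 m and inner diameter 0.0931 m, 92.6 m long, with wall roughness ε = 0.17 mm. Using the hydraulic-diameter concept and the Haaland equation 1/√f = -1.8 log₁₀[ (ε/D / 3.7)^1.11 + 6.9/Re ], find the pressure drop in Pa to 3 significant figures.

Hydraulic diameter D_h = 4A/P = D_o - D_i = 0.139 - 0.0931 = 0.0459 m.
Re = ρVD_h/μ = 0.713·4.43·0.0459/1.19e-05 = 1.218e+04.
ε/D_h = 0.00017/0.0459 = 0.0037; Haaland gives 1/√f = -1.8 log₁₀[0.000468+0.000566] = 5.373, so f = 0.03463.
ΔP = f(L/D_h)(ρV²/2) = 0.03463·92.6/0.0459·6.996 = 488.8 Pa.

ΔP ≈ 489 Pa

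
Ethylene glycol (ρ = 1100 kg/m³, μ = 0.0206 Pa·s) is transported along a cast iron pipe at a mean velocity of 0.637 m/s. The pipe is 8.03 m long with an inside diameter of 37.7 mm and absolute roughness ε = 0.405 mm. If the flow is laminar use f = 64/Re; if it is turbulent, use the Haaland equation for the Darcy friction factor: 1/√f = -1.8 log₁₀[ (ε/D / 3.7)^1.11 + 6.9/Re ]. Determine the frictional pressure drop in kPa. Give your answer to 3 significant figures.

Reynolds number Re = ρVD/μ = 1100 · 0.637 · 0.0377 / 0.0206 = 1282.
Re < 2300 → laminar flow, so f = 64/Re = 64/1282 = 0.04991 (the turbulent correlation is not needed).
Darcy-Weisbach: ΔP = f(L/D)(ρV²/2) = 0.04991·(8.03/0.0377)·(1100·0.637²/2) = 0.04991·213·223.2 = 2372 Pa.
ΔP = 2372 Pa = 2.37 kPa.

ΔP ≈ 2.37 kPa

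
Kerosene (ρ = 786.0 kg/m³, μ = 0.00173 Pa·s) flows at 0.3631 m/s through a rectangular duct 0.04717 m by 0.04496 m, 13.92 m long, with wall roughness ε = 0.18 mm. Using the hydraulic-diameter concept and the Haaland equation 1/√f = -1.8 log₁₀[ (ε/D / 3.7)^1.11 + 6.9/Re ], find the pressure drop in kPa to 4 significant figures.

ΔP ≈ 0.5944 kPa

Hydraulic diameter D_h = 4A/P = 4·(0.04717·0.04496)/(2·(0.04717+0.04496)) = 0.008483/0.1843 = 0.04604 m.
Re = ρVD_h/μ = 786·0.3631·0.04604/0.00173 = 7595.
ε/D_h = 0.00018/0.04604 = 0.00391; Haaland gives 1/√f = -1.8 log₁₀[0.000497+0.000909] = 5.134, so f = 0.03794.
ΔP = f(L/D_h)(ρV²/2) = 0.03794·13.92/0.04604·51.81 = 594.4 Pa.
ΔP = 0.5944 kPa.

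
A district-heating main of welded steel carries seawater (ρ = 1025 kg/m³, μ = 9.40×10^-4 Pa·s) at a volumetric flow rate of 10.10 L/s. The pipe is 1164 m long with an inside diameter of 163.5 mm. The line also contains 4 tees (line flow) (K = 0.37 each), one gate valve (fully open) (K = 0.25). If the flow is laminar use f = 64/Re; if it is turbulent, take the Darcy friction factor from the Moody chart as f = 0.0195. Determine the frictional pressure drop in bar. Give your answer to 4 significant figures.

ΔP ≈ 0.1667 bar

Q = 10.10 L/s = 10.10/1000 = 0.0101 m³/s.
Cross-sectional area A = πD²/4 = π(0.1635)²/4 = 0.021 m²; mean velocity V = Q/A = 0.0101/0.021 = 0.4811 m/s.
Reynolds number Re = ρVD/μ = 1025 · 0.4811 · 0.1635 / 0.00094 = 8.576e+04.
Re > 4000 → turbulent; use the Moody-chart value f = 0.0195.
Total minor-loss coefficient ΣK = 4·0.37 + 1·0.25 = 1.73.
ΔP = [f·L/D + ΣK]·(ρV²/2) = [0.0195·1164/0.1635 + 1.73]·(1025·0.4811²/2) = [138.8 + 1.73]·118.6 = 1.667e+04 Pa.
ΔP = 1.667e+04 Pa = 0.1667 bar.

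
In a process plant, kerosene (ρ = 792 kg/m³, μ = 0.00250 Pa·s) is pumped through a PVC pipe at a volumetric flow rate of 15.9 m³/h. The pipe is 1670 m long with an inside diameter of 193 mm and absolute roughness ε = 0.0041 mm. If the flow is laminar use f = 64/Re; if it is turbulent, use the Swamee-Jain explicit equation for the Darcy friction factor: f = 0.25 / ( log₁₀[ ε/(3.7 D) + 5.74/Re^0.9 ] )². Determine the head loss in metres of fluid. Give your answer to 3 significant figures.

Q = 15.9 m³/h = 15.9/3600 = 0.004417 m³/s.
Cross-sectional area A = πD²/4 = π(0.193)²/4 = 0.02926 m²; mean velocity V = Q/A = 0.004417/0.02926 = 0.151 m/s.
Reynolds number Re = ρVD/μ = 792 · 0.151 · 0.193 / 0.0025 = 9231.
Re > 4000 → turbulent. Relative roughness ε/D = 4.1e-06/0.193 = 2.12e-05. Swamee-Jain: f = 0.25/(log₁₀[2.12e-05/3.7 + 5.74/9231^0.9])² = 0.25/(log₁₀[5.74e-06 + 0.00155])² = 0.25/(-2.808)² = 0.0317.
Darcy-Weisbach: ΔP = f(L/D)(ρV²/2) = 0.0317·(1670/0.193)·(792·0.151²/2) = 0.0317·8653·9.026 = 2476 Pa.
Head loss h_f = ΔP/(ρg) = 2476/(792·9.81) = 0.319 m.

h_f ≈ 0.319 m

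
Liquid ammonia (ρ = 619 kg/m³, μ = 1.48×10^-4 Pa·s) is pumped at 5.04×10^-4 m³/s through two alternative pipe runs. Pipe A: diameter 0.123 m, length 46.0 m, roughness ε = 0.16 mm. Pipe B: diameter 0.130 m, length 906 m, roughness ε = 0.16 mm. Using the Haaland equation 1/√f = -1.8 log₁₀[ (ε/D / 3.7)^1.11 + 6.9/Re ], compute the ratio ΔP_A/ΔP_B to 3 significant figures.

ΔP_A/ΔP_B ≈ 0.0666

Pipe A: V = Q/A = 0.000504/0.01188 = 0.04242 m/s; Re = 2.182e+04; ε/D = 0.0013; Haaland → f = 0.02776; ΔP_A = f(L/D)(ρV²/2) = 5.78 Pa.
Pipe B: V = Q/A = 0.000504/0.01327 = 0.03797 m/s; Re = 2.065e+04; ε/D = 0.00123; Haaland → f = 0.0279; ΔP_B = f(L/D)(ρV²/2) = 86.77 Pa.
ΔP_A/ΔP_B = 5.78/86.77 = 0.0666.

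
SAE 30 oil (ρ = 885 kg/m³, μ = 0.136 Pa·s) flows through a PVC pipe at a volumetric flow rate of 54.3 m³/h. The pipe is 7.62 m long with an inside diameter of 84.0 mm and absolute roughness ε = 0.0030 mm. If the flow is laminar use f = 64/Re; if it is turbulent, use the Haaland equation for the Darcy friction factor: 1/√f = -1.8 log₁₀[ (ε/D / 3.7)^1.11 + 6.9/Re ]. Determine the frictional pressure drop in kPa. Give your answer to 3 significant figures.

Q = 54.3 m³/h = 54.3/3600 = 0.01508 m³/s.
Cross-sectional area A = πD²/4 = π(0.084)²/4 = 0.005542 m²; mean velocity V = Q/A = 0.01508/0.005542 = 2.722 m/s.
Reynolds number Re = ρVD/μ = 885 · 2.722 · 0.084 / 0.136 = 1488.
Re < 2300 → laminar flow, so f = 64/Re = 64/1488 = 0.04302 (the turbulent correlation is not needed).
Darcy-Weisbach: ΔP = f(L/D)(ρV²/2) = 0.04302·(7.62/0.084)·(885·2.722²/2) = 0.04302·90.71·3278 = 1.279e+04 Pa.
ΔP = 1.279e+04 Pa = 12.8 kPa.

ΔP ≈ 12.8 kPa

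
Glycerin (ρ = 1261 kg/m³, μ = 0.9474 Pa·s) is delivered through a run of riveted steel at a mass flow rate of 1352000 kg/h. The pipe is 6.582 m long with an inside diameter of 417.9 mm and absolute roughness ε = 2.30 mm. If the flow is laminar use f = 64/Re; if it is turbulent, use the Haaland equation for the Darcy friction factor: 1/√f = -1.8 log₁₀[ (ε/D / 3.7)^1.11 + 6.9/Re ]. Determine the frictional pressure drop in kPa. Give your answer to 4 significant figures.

ΔP ≈ 2.481 kPa

ṁ = 1352000 kg/h = 1352000/3600 = 375.6 kg/s.
A = πD²/4 = π(0.4179)²/4 = 0.1372 m²; mean velocity V = ṁ/(ρA) = 375.6/(1261 · 0.1372) = 2.171 m/s.
Reynolds number Re = ρVD/μ = 1261 · 2.171 · 0.4179 / 0.947 = 1208.
Re < 2300 → laminar flow, so f = 64/Re = 64/1208 = 0.05299 (the turbulent correlation is not needed).
Darcy-Weisbach: ΔP = f(L/D)(ρV²/2) = 0.05299·(6.582/0.4179)·(1261·2.171²/2) = 0.05299·15.75·2973 = 2481 Pa.
ΔP = 2481 Pa = 2.481 kPa.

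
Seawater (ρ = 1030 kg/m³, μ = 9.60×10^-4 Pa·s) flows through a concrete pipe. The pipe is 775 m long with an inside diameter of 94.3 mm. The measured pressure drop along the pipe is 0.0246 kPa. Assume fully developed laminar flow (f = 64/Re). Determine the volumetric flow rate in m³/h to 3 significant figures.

For laminar flow, f = 64/Re with Re = ρVD/μ, so Darcy-Weisbach reduces to ΔP = 32μLV/D². Solving for V: V = ΔP·D²/(32μL) = 24.6·(0.0943)²/(32·0.00096·775) = 0.009188 m/s.
Check: Re = ρVD/μ = 1030·0.009188·0.0943/0.00096 = 929.6 < 2300, so the laminar assumption holds.
Q = V·A = 0.009188·(π/4·0.0943²) = 6.417e-05 m³/s = 0.231 m³/h.

Q ≈ 0.231 m³/h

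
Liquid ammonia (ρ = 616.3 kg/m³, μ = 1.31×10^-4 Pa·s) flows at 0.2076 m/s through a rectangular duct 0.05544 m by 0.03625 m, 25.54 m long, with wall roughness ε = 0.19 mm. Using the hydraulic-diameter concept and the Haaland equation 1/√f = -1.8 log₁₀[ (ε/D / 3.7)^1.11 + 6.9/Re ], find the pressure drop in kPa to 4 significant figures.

ΔP ≈ 0.2417 kPa

Hydraulic diameter D_h = 4A/P = 4·(0.05544·0.03625)/(2·(0.05544+0.03625)) = 0.008039/0.1834 = 0.04384 m.
Re = ρVD_h/μ = 616.3·0.2076·0.04384/0.000131 = 4.281e+04.
ε/D_h = 0.00019/0.04384 = 0.00433; Haaland gives 1/√f = -1.8 log₁₀[0.000558+0.000161] = 5.658, so f = 0.03123.
ΔP = f(L/D_h)(ρV²/2) = 0.03123·25.54/0.04384·13.28 = 241.7 Pa.
ΔP = 0.2417 kPa.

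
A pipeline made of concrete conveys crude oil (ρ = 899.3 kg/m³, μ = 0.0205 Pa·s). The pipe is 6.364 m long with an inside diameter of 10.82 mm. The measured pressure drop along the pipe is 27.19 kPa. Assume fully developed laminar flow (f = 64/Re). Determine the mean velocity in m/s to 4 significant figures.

For laminar flow, f = 64/Re with Re = ρVD/μ, so Darcy-Weisbach reduces to ΔP = 32μLV/D². Solving for V: V = ΔP·D²/(32μL) = 2.719e+04·(0.01082)²/(32·0.0205·6.364) = 0.7625 m/s.
Check: Re = ρVD/μ = 899.3·0.7625·0.01082/0.0205 = 361.9 < 2300, so the laminar assumption holds.

V ≈ 0.7625 m/s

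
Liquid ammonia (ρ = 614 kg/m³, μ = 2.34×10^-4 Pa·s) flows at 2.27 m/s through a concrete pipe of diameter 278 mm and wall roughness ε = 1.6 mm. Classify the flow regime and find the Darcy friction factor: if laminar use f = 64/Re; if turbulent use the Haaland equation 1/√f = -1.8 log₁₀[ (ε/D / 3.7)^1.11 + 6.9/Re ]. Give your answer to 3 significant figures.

f ≈ 0.0318

Re = ρVD/μ = 614·2.27·0.278/0.000234 = 1.656e+06.
Re > 4000 → turbulent. ε/D = 0.0016/0.278 = 0.00576; Haaland: 1/√f = -1.8 log₁₀[0.000764 + 4.17e-06] = 5.606, so f = 0.03182.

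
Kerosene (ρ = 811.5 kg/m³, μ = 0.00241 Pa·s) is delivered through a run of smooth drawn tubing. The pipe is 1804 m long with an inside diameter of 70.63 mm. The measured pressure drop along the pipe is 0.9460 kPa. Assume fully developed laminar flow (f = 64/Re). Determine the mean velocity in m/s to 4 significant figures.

V ≈ 0.03392 m/s

For laminar flow, f = 64/Re with Re = ρVD/μ, so Darcy-Weisbach reduces to ΔP = 32μLV/D². Solving for V: V = ΔP·D²/(32μL) = 946·(0.07063)²/(32·0.00241·1804) = 0.03392 m/s.
Check: Re = ρVD/μ = 811.5·0.03392·0.07063/0.00241 = 806.7 < 2300, so the laminar assumption holds.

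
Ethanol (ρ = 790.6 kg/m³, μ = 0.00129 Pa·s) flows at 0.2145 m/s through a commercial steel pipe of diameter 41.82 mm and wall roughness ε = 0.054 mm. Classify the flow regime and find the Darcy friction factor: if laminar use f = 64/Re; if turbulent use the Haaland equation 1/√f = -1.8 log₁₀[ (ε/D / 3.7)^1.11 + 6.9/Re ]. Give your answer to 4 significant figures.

f ≈ 0.03790

Re = ρVD/μ = 790.6·0.2145·0.04182/0.00129 = 5498.
Re > 4000 → turbulent. ε/D = 5.4e-05/0.04182 = 0.00129; Haaland: 1/√f = -1.8 log₁₀[0.000145 + 0.00126] = 5.137, so f = 0.0379.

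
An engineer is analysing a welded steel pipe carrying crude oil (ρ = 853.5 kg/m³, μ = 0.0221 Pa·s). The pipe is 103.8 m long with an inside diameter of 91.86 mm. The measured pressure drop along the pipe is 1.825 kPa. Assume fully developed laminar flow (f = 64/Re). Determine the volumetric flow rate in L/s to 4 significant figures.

Q ≈ 1.390 L/s

For laminar flow, f = 64/Re with Re = ρVD/μ, so Darcy-Weisbach reduces to ΔP = 32μLV/D². Solving for V: V = ΔP·D²/(32μL) = 1825·(0.09186)²/(32·0.0221·103.8) = 0.2098 m/s.
Check: Re = ρVD/μ = 853.5·0.2098·0.09186/0.0221 = 744.2 < 2300, so the laminar assumption holds.
Q = V·A = 0.2098·(π/4·0.09186²) = 0.00139 m³/s = 1.390 L/s.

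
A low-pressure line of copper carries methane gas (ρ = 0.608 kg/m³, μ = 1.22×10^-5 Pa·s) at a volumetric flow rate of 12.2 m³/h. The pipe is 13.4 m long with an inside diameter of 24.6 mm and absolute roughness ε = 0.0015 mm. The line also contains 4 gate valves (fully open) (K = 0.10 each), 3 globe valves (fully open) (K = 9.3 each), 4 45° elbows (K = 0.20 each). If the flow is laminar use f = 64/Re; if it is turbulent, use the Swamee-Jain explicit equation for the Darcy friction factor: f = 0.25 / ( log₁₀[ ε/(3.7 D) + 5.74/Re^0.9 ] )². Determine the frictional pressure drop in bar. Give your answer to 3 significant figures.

ΔP ≈ 0.00721 bar

Q = 12.2 m³/h = 12.2/3600 = 0.003389 m³/s.
Cross-sectional area A = πD²/4 = π(0.0246)²/4 = 0.0004753 m²; mean velocity V = Q/A = 0.003389/0.0004753 = 7.13 m/s.
Reynolds number Re = ρVD/μ = 0.608 · 7.13 · 0.0246 / 1.22e-05 = 8741.
Re > 4000 → turbulent. Relative roughness ε/D = 1.5e-06/0.0246 = 6.1e-05. Swamee-Jain: f = 0.25/(log₁₀[6.1e-05/3.7 + 5.74/8741^0.9])² = 0.25/(log₁₀[1.65e-05 + 0.00163])² = 0.25/(-2.784)² = 0.03225.
Total minor-loss coefficient ΣK = 4·0.1 + 3·9.3 + 4·0.2 = 29.1.
ΔP = [f·L/D + ΣK]·(ρV²/2) = [0.03225·13.4/0.0246 + 29.1]·(0.608·7.13²/2) = [17.57 + 29.1]·15.45 = 721.3 Pa.
ΔP = 721.3 Pa = 0.00721 bar.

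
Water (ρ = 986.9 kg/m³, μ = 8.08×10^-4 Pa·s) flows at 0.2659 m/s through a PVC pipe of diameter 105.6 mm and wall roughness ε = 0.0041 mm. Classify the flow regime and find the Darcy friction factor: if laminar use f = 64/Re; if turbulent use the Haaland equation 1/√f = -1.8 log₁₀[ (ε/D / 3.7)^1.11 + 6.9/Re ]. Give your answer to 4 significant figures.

f ≈ 0.02267

Re = ρVD/μ = 986.9·0.2659·0.1056/0.000808 = 3.43e+04.
Re > 4000 → turbulent. ε/D = 4.1e-06/0.1056 = 3.88e-05; Haaland: 1/√f = -1.8 log₁₀[2.97e-06 + 0.000201] = 6.642, so f = 0.02267.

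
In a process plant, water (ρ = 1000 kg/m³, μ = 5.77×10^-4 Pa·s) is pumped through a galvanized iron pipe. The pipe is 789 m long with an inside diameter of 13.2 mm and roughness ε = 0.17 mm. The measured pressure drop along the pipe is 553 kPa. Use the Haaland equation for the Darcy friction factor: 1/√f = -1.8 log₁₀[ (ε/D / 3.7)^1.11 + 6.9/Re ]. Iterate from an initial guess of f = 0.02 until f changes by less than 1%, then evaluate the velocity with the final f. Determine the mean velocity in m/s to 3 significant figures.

Rearranging Darcy-Weisbach: V = √(2·ΔP·D/(f·L·ρ)). With ε/D = 0.00017/0.0132 = 0.0129, iterate starting from f = 0.02:
  f = 0.02 → V = √(2·5.53e+05·0.0132/(0.02·789·1000)) = 0.9619 m/s; Re = ρVD/μ = 2.2e+04; f → 0.04358
  f = 0.04358 → V = 0.6516 m/s; Re = 1.491e+04; f → 0.04453
  f = 0.04453 → V = 0.6446 m/s; Re = 1.475e+04; f → 0.04457
Converged (Δf/f < 1%). With the final f = 0.04457: V = √(2·5.53e+05·0.0132/(0.04457·789·1000)) = 0.6444 m/s.

V ≈ 0.644 m/s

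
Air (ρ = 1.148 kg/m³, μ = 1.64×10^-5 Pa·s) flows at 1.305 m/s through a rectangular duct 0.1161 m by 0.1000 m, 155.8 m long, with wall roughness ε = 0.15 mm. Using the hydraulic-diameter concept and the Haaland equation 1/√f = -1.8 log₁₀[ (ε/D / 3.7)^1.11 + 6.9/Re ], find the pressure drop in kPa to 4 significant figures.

ΔP ≈ 0.04658 kPa

Hydraulic diameter D_h = 4A/P = 4·(0.1161·0.1)/(2·(0.1161+0.1)) = 0.04644/0.4322 = 0.1075 m.
Re = ρVD_h/μ = 1.148·1.305·0.1075/1.64e-05 = 9816.
ε/D_h = 0.00015/0.1075 = 0.0014; Haaland gives 1/√f = -1.8 log₁₀[0.000159+0.000703] = 5.517, so f = 0.03286.
ΔP = f(L/D_h)(ρV²/2) = 0.03286·155.8/0.1075·0.9775 = 46.58 Pa.
ΔP = 0.04658 kPa.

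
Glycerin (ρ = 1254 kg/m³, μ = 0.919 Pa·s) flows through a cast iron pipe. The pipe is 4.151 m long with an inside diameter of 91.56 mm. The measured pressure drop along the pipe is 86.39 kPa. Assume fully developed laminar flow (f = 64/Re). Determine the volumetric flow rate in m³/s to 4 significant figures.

For laminar flow, f = 64/Re with Re = ρVD/μ, so Darcy-Weisbach reduces to ΔP = 32μLV/D². Solving for V: V = ΔP·D²/(32μL) = 8.639e+04·(0.09156)²/(32·0.919·4.151) = 5.933 m/s.
Check: Re = ρVD/μ = 1254·5.933·0.09156/0.919 = 741.2 < 2300, so the laminar assumption holds.
Q = V·A = 5.933·(π/4·0.09156²) = 0.03906 m³/s = 0.03906 m³/s.

Q ≈ 0.03906 m³/s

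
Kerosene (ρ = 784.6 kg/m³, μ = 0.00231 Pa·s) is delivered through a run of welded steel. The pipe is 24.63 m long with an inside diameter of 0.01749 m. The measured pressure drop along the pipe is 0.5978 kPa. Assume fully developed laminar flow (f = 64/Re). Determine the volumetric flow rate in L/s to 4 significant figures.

For laminar flow, f = 64/Re with Re = ρVD/μ, so Darcy-Weisbach reduces to ΔP = 32μLV/D². Solving for V: V = ΔP·D²/(32μL) = 597.8·(0.01749)²/(32·0.00231·24.63) = 0.1004 m/s.
Check: Re = ρVD/μ = 784.6·0.1004·0.01749/0.00231 = 596.7 < 2300, so the laminar assumption holds.
Q = V·A = 0.1004·(π/4·0.01749²) = 2.413e-05 m³/s = 0.02413 L/s.

Q ≈ 0.02413 L/s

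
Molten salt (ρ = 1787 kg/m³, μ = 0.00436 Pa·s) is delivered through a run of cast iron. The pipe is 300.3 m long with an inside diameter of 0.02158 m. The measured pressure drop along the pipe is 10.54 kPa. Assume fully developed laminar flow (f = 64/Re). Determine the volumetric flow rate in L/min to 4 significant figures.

For laminar flow, f = 64/Re with Re = ρVD/μ, so Darcy-Weisbach reduces to ΔP = 32μLV/D². Solving for V: V = ΔP·D²/(32μL) = 1.054e+04·(0.02158)²/(32·0.00436·300.3) = 0.1172 m/s.
Check: Re = ρVD/μ = 1787·0.1172·0.02158/0.00436 = 1036 < 2300, so the laminar assumption holds.
Q = V·A = 0.1172·(π/4·0.02158²) = 4.285e-05 m³/s = 2.571 L/min.

Q ≈ 2.571 L/min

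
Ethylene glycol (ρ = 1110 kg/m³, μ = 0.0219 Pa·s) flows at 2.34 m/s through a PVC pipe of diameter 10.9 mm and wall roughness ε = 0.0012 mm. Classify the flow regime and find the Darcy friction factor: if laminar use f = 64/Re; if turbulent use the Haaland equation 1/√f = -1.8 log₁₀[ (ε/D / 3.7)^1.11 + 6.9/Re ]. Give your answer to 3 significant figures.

f ≈ 0.0495

Re = ρVD/μ = 1110·2.34·0.0109/0.0219 = 1293.
Re < 2300 → laminar, so f = 64/Re = 0.04951 (roughness is irrelevant in laminar flow).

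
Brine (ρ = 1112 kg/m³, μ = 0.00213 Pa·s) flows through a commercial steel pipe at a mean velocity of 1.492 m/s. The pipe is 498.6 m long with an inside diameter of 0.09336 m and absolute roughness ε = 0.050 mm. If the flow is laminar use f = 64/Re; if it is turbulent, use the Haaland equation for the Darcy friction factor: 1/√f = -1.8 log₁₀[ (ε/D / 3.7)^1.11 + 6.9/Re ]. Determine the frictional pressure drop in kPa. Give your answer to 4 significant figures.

ΔP ≈ 139.4 kPa

Reynolds number Re = ρVD/μ = 1112 · 1.492 · 0.09336 / 0.00213 = 7.272e+04.
Re > 4000 → turbulent. Relative roughness ε/D = 5e-05/0.09336 = 0.000536. Haaland: 1/√f = -1.8 log₁₀[(0.000536/3.7)^1.11 + 6.9/7.272e+04] = -1.8 log₁₀[5.47e-05 + 9.49e-05] = 6.885, so f = 0.0211.
Darcy-Weisbach: ΔP = f(L/D)(ρV²/2) = 0.0211·(498.6/0.09336)·(1112·1.492²/2) = 0.0211·5341·1238 = 1.394e+05 Pa.
ΔP = 1.394e+05 Pa = 139.4 kPa.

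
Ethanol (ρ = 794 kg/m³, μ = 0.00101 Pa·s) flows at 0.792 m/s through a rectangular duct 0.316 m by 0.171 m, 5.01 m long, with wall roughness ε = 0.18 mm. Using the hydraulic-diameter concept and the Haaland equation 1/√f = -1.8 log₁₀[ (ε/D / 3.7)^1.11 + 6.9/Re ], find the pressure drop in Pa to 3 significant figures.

Hydraulic diameter D_h = 4A/P = 4·(0.316·0.171)/(2·(0.316+0.171)) = 0.2161/0.974 = 0.2219 m.
Re = ρVD_h/μ = 794·0.792·0.2219/0.00101 = 1.382e+05.
ε/D_h = 0.00018/0.2219 = 0.000811; Haaland gives 1/√f = -1.8 log₁₀[8.68e-05+4.99e-05] = 6.956, so f = 0.02067.
ΔP = f(L/D_h)(ρV²/2) = 0.02067·5.01/0.2219·249 = 116.2 Pa.

ΔP ≈ 116 Pa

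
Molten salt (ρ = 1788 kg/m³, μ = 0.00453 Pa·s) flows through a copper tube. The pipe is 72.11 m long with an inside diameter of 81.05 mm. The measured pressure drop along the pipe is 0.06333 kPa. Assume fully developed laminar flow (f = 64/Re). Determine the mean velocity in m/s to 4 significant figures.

For laminar flow, f = 64/Re with Re = ρVD/μ, so Darcy-Weisbach reduces to ΔP = 32μLV/D². Solving for V: V = ΔP·D²/(32μL) = 63.33·(0.08105)²/(32·0.00453·72.11) = 0.0398 m/s.
Check: Re = ρVD/μ = 1788·0.0398·0.08105/0.00453 = 1273 < 2300, so the laminar assumption holds.

V ≈ 0.03980 m/s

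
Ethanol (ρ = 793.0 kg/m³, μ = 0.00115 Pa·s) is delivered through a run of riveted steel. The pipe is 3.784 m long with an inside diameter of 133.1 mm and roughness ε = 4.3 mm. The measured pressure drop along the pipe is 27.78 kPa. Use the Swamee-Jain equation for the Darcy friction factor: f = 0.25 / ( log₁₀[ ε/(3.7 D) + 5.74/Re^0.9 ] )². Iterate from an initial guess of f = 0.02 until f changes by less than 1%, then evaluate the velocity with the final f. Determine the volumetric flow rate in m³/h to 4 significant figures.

Rearranging Darcy-Weisbach: V = √(2·ΔP·D/(f·L·ρ)). With ε/D = 0.0043/0.1331 = 0.0323, iterate starting from f = 0.02:
  f = 0.02 → V = √(2·2.778e+04·0.1331/(0.02·3.784·793)) = 11.1 m/s; Re = ρVD/μ = 1.019e+06; f → 0.05904
  f = 0.05904 → V = 6.461 m/s; Re = 5.93e+05; f → 0.05908
Converged (Δf/f < 1%). With the final f = 0.05908: V = √(2·2.778e+04·0.1331/(0.05908·3.784·793)) = 6.459 m/s.
Q = V·A = 6.459·(π/4·0.1331²) = 0.08986 m³/s = 323.5 m³/h.

Q ≈ 323.5 m³/h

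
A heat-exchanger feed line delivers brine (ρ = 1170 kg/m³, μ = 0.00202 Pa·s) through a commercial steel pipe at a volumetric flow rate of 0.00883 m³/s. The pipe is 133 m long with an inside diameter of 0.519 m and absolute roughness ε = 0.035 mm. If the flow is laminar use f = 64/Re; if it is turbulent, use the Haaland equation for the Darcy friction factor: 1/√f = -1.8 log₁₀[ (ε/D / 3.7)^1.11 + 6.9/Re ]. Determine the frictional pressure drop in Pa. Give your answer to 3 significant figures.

ΔP ≈ 7.61 Pa

Cross-sectional area A = πD²/4 = π(0.519)²/4 = 0.2116 m²; mean velocity V = Q/A = 0.00883/0.2116 = 0.04174 m/s.
Reynolds number Re = ρVD/μ = 1170 · 0.04174 · 0.519 / 0.00202 = 1.255e+04.
Re > 4000 → turbulent. Relative roughness ε/D = 3.5e-05/0.519 = 6.74e-05. Haaland: 1/√f = -1.8 log₁₀[(6.74e-05/3.7)^1.11 + 6.9/1.255e+04] = -1.8 log₁₀[5.49e-06 + 0.00055] = 5.86, so f = 0.02912.
Darcy-Weisbach: ΔP = f(L/D)(ρV²/2) = 0.02912·(133/0.519)·(1170·0.04174²/2) = 0.02912·256.3·1.019 = 7.606 Pa.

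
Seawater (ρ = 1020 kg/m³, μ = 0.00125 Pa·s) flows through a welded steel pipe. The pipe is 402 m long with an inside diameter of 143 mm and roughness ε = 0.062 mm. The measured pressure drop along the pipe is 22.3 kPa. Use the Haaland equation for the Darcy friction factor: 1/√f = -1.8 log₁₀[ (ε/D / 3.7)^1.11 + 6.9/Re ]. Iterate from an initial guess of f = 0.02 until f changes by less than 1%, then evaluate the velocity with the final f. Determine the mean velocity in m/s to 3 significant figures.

V ≈ 0.889 m/s

Rearranging Darcy-Weisbach: V = √(2·ΔP·D/(f·L·ρ)). With ε/D = 6.2e-05/0.143 = 0.000434, iterate starting from f = 0.02:
  f = 0.02 → V = √(2·2.23e+04·0.143/(0.02·402·1020)) = 0.8819 m/s; Re = ρVD/μ = 1.029e+05; f → 0.01971
  f = 0.01971 → V = 0.8884 m/s; Re = 1.037e+05; f → 0.01969
Converged (Δf/f < 1%). With the final f = 0.01969: V = √(2·2.23e+04·0.143/(0.01969·402·1020)) = 0.8888 m/s.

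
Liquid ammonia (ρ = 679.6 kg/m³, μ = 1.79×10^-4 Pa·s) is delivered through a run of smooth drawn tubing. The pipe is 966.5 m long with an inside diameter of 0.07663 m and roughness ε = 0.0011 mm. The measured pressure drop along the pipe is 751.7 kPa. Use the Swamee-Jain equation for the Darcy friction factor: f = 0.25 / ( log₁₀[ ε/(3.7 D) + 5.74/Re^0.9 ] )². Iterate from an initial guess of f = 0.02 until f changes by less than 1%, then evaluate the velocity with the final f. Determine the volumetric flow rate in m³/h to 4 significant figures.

Q ≈ 64.13 m³/h

Rearranging Darcy-Weisbach: V = √(2·ΔP·D/(f·L·ρ)). With ε/D = 1.1e-06/0.07663 = 1.44e-05, iterate starting from f = 0.02:
  f = 0.02 → V = √(2·7.517e+05·0.07663/(0.02·966.5·679.6)) = 2.961 m/s; Re = ρVD/μ = 8.616e+05; f → 0.01222
  f = 0.01222 → V = 3.788 m/s; Re = 1.102e+06; f → 0.01179
  f = 0.01179 → V = 3.857 m/s; Re = 1.122e+06; f → 0.01176
Converged (Δf/f < 1%). With the final f = 0.01176: V = √(2·7.517e+05·0.07663/(0.01176·966.5·679.6)) = 3.862 m/s.
Q = V·A = 3.862·(π/4·0.07663²) = 0.01781 m³/s = 64.13 m³/h.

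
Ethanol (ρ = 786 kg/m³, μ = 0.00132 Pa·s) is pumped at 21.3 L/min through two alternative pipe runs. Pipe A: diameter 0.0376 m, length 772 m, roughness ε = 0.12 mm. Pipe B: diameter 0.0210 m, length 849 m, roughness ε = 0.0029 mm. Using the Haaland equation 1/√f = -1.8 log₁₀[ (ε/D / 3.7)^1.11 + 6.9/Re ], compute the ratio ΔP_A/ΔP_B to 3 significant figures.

Pipe A: V = Q/A = 0.000355/0.00111 = 0.3197 m/s; Re = 7158; ε/D = 0.00319; Haaland → f = 0.03757; ΔP_A = f(L/D)(ρV²/2) = 3.099e+04 Pa.
Pipe B: V = Q/A = 0.000355/0.0003464 = 1.025 m/s; Re = 1.282e+04; ε/D = 0.000138; Haaland → f = 0.02906; ΔP_B = f(L/D)(ρV²/2) = 4.85e+05 Pa.
ΔP_A/ΔP_B = 3.099e+04/4.85e+05 = 0.0639.

ΔP_A/ΔP_B ≈ 0.0639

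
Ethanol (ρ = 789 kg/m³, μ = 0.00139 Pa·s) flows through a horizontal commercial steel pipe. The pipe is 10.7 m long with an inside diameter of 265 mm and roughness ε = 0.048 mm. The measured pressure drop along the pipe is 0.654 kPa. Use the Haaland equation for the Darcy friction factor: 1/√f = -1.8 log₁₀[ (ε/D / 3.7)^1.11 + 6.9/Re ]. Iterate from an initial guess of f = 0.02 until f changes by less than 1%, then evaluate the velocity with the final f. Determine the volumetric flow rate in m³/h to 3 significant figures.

Rearranging Darcy-Weisbach: V = √(2·ΔP·D/(f·L·ρ)). With ε/D = 4.8e-05/0.265 = 0.000181, iterate starting from f = 0.02:
  f = 0.02 → V = √(2·654·0.265/(0.02·10.7·789)) = 1.433 m/s; Re = ρVD/μ = 2.155e+05; f → 0.01658
  f = 0.01658 → V = 1.574 m/s; Re = 2.367e+05; f → 0.01638
  f = 0.01638 → V = 1.583 m/s; Re = 2.382e+05; f → 0.01636
Converged (Δf/f < 1%). With the final f = 0.01636: V = √(2·654·0.265/(0.01636·10.7·789)) = 1.584 m/s.
Q = V·A = 1.584·(π/4·0.265²) = 0.08736 m³/s = 315 m³/h.

Q ≈ 315 m³/h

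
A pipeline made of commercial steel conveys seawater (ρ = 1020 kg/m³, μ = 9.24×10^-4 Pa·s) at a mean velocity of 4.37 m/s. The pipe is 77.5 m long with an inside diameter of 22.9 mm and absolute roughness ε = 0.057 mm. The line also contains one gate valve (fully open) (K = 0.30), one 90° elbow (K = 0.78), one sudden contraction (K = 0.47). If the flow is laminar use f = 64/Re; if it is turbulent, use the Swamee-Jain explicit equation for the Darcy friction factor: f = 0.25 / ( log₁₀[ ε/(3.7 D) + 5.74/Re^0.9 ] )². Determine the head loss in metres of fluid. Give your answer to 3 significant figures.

h_f ≈ 88.5 m

Reynolds number Re = ρVD/μ = 1020 · 4.37 · 0.0229 / 0.000924 = 1.105e+05.
Re > 4000 → turbulent. Relative roughness ε/D = 5.7e-05/0.0229 = 0.00249. Swamee-Jain: f = 0.25/(log₁₀[0.00249/3.7 + 5.74/1.105e+05^0.9])² = 0.25/(log₁₀[0.000673 + 0.000166])² = 0.25/(-3.076)² = 0.02642.
Total minor-loss coefficient ΣK = 1·0.3 + 1·0.78 + 1·0.47 = 1.55.
ΔP = [f·L/D + ΣK]·(ρV²/2) = [0.02642·77.5/0.0229 + 1.55]·(1020·4.37²/2) = [89.4 + 1.55]·9739 = 8.858e+05 Pa.
Head loss h_f = ΔP/(ρg) = 8.858e+05/(1020·9.81) = 88.5 m.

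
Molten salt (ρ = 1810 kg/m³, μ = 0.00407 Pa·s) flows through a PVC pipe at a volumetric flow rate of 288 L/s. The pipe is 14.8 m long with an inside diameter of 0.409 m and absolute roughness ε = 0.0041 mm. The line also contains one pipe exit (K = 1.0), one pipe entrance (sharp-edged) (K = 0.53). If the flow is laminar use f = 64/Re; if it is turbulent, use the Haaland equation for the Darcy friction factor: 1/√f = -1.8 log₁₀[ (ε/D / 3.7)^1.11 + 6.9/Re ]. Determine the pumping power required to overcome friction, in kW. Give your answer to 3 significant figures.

P ≈ 2.54 kW

Q = 288 L/s = 288/1000 = 0.288 m³/s.
Cross-sectional area A = πD²/4 = π(0.409)²/4 = 0.1314 m²; mean velocity V = Q/A = 0.288/0.1314 = 2.192 m/s.
Reynolds number Re = ρVD/μ = 1810 · 2.192 · 0.409 / 0.00407 = 3.987e+05.
Re > 4000 → turbulent. Relative roughness ε/D = 4.1e-06/0.409 = 1e-05. Haaland: 1/√f = -1.8 log₁₀[(1e-05/3.7)^1.11 + 6.9/3.987e+05] = -1.8 log₁₀[6.61e-07 + 1.73e-05] = 8.542, so f = 0.01371.
Total minor-loss coefficient ΣK = 1·1 + 1·0.53 = 1.53.
ΔP = [f·L/D + ΣK]·(ρV²/2) = [0.01371·14.8/0.409 + 1.53]·(1810·2.192²/2) = [0.4959 + 1.53]·4349 = 8810 Pa.
Pumping power P = QΔP = 0.288·8810 = 2537 W = 2.54 kW.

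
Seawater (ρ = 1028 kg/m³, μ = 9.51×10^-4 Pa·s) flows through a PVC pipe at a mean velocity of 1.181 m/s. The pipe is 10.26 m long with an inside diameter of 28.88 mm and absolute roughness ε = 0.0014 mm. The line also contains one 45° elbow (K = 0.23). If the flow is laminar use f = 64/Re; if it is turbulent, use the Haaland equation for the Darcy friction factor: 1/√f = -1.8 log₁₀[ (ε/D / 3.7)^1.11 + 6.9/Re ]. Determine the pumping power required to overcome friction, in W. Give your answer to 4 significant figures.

P ≈ 4.524 W

Reynolds number Re = ρVD/μ = 1028 · 1.181 · 0.02888 / 0.000951 = 3.687e+04.
Re > 4000 → turbulent. Relative roughness ε/D = 1.4e-06/0.02888 = 4.85e-05. Haaland: 1/√f = -1.8 log₁₀[(4.85e-05/3.7)^1.11 + 6.9/3.687e+04] = -1.8 log₁₀[3.8e-06 + 0.000187] = 6.694, so f = 0.02231.
Total minor-loss coefficient ΣK = 1·0.23 = 0.23.
ΔP = [f·L/D + ΣK]·(ρV²/2) = [0.02231·10.26/0.02888 + 0.23]·(1028·1.181²/2) = [7.927 + 0.23]·716.9 = 5848 Pa.
Q = V·A = 1.181·0.0006551 = 0.0007736 m³/s.
Pumping power P = QΔP = 0.0007736·5848 = 4.5243 W = 4.524 W.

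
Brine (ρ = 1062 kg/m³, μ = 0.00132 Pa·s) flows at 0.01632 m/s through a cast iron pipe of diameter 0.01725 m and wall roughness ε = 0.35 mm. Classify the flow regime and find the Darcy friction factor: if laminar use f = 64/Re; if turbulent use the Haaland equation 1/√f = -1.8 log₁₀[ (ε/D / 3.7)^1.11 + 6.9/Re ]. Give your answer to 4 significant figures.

Re = ρVD/μ = 1062·0.01632·0.01725/0.00132 = 226.5.
Re < 2300 → laminar, so f = 64/Re = 0.2826 (roughness is irrelevant in laminar flow).

f ≈ 0.2826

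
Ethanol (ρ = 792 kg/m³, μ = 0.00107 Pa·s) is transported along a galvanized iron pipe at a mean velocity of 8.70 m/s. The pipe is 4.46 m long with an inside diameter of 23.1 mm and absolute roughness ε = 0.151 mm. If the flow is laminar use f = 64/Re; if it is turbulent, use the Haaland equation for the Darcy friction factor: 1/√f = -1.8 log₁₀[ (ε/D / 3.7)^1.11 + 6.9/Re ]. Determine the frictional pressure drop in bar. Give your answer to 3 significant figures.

ΔP ≈ 1.94 bar

Reynolds number Re = ρVD/μ = 792 · 8.7 · 0.0231 / 0.00107 = 1.488e+05.
Re > 4000 → turbulent. Relative roughness ε/D = 0.000151/0.0231 = 0.00654. Haaland: 1/√f = -1.8 log₁₀[(0.00654/3.7)^1.11 + 6.9/1.488e+05] = -1.8 log₁₀[0.00088 + 4.64e-05] = 5.46, so f = 0.03354.
Darcy-Weisbach: ΔP = f(L/D)(ρV²/2) = 0.03354·(4.46/0.0231)·(792·8.7²/2) = 0.03354·193.1·2.997e+04 = 1.941e+05 Pa.
ΔP = 1.941e+05 Pa = 1.94 bar.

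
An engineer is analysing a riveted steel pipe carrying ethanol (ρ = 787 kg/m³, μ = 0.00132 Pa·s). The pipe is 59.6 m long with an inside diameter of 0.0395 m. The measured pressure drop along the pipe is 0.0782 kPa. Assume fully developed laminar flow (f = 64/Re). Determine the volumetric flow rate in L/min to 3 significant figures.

Q ≈ 3.56 L/min

For laminar flow, f = 64/Re with Re = ρVD/μ, so Darcy-Weisbach reduces to ΔP = 32μLV/D². Solving for V: V = ΔP·D²/(32μL) = 78.2·(0.0395)²/(32·0.00132·59.6) = 0.04847 m/s.
Check: Re = ρVD/μ = 787·0.04847·0.0395/0.00132 = 1141 < 2300, so the laminar assumption holds.
Q = V·A = 0.04847·(π/4·0.0395²) = 5.939e-05 m³/s = 3.56 L/min.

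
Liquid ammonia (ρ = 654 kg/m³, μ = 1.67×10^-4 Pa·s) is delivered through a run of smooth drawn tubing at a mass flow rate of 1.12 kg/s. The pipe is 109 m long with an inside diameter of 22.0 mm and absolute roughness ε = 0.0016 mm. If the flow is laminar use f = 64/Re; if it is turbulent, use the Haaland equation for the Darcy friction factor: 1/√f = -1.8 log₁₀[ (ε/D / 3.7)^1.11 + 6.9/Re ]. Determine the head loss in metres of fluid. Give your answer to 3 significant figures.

A = πD²/4 = π(0.022)²/4 = 0.0003801 m²; mean velocity V = ṁ/(ρA) = 1.12/(654 · 0.0003801) = 4.505 m/s.
Reynolds number Re = ρVD/μ = 654 · 4.505 · 0.022 / 0.000167 = 3.881e+05.
Re > 4000 → turbulent. Relative roughness ε/D = 1.6e-06/0.022 = 7.27e-05. Haaland: 1/√f = -1.8 log₁₀[(7.27e-05/3.7)^1.11 + 6.9/3.881e+05] = -1.8 log₁₀[5.97e-06 + 1.78e-05] = 8.324, so f = 0.01443.
Darcy-Weisbach: ΔP = f(L/D)(ρV²/2) = 0.01443·(109/0.022)·(654·4.505²/2) = 0.01443·4955·6637 = 4.746e+05 Pa.
Head loss h_f = ΔP/(ρg) = 4.746e+05/(654·9.81) = 74.0 m.

h_f ≈ 74.0 m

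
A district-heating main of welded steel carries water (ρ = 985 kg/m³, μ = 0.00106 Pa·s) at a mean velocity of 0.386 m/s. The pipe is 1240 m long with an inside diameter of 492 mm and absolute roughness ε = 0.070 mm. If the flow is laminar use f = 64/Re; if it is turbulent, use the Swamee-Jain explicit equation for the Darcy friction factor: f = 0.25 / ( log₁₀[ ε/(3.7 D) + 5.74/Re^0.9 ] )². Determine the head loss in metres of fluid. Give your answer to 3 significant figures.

Reynolds number Re = ρVD/μ = 985 · 0.386 · 0.492 / 0.00106 = 1.765e+05.
Re > 4000 → turbulent. Relative roughness ε/D = 7e-05/0.492 = 0.000142. Swamee-Jain: f = 0.25/(log₁₀[0.000142/3.7 + 5.74/1.765e+05^0.9])² = 0.25/(log₁₀[3.85e-05 + 0.000109])² = 0.25/(-3.832)² = 0.01703.
Darcy-Weisbach: ΔP = f(L/D)(ρV²/2) = 0.01703·(1240/0.492)·(985·0.386²/2) = 0.01703·2520·73.38 = 3149 Pa.
Head loss h_f = ΔP/(ρg) = 3149/(985·9.81) = 0.326 m.

h_f ≈ 0.326 m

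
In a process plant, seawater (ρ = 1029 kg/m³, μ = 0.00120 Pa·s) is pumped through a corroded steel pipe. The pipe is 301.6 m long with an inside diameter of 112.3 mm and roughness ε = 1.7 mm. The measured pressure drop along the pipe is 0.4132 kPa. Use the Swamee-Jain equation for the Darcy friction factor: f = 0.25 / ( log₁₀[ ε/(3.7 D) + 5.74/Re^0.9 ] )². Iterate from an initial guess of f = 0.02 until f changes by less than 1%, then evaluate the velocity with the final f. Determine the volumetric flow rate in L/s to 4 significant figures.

Rearranging Darcy-Weisbach: V = √(2·ΔP·D/(f·L·ρ)). With ε/D = 0.0017/0.1123 = 0.0151, iterate starting from f = 0.02:
  f = 0.02 → V = √(2·413.2·0.1123/(0.02·301.6·1029)) = 0.1223 m/s; Re = ρVD/μ = 1.177e+04; f → 0.0484
  f = 0.0484 → V = 0.0786 m/s; Re = 7569; f → 0.05046
  f = 0.05046 → V = 0.07698 m/s; Re = 7413; f → 0.05057
Converged (Δf/f < 1%). With the final f = 0.05057: V = √(2·413.2·0.1123/(0.05057·301.6·1029)) = 0.0769 m/s.
Q = V·A = 0.0769·(π/4·0.1123²) = 0.0007616 m³/s = 0.7616 L/s.

Q ≈ 0.7616 L/s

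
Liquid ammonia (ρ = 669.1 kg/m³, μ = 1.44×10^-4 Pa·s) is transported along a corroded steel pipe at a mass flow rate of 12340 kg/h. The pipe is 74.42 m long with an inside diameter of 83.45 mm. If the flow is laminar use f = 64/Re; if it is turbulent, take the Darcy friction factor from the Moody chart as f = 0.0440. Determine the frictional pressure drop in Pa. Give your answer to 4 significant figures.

ṁ = 12340 kg/h = 12340/3600 = 3.428 kg/s.
A = πD²/4 = π(0.08345)²/4 = 0.005469 m²; mean velocity V = ṁ/(ρA) = 3.428/(669.1 · 0.005469) = 0.9367 m/s.
Reynolds number Re = ρVD/μ = 669.1 · 0.9367 · 0.08345 / 0.000144 = 3.632e+05.
Re > 4000 → turbulent; use the Moody-chart value f = 0.0440.
Darcy-Weisbach: ΔP = f(L/D)(ρV²/2) = 0.044·(74.42/0.08345)·(669.1·0.9367²/2) = 0.044·891.8·293.5 = 1.152e+04 Pa.

ΔP ≈ 11520 Pa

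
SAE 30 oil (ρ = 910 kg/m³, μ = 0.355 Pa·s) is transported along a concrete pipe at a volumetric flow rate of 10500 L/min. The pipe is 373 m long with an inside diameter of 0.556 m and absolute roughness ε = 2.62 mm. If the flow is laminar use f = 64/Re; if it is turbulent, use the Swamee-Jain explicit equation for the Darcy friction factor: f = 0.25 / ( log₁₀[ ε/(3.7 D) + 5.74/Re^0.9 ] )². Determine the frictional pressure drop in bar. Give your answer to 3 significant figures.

ΔP ≈ 0.0988 bar

Q = 10500 L/min = 10500/60000 = 0.175 m³/s.
Cross-sectional area A = πD²/4 = π(0.556)²/4 = 0.2428 m²; mean velocity V = Q/A = 0.175/0.2428 = 0.7208 m/s.
Reynolds number Re = ρVD/μ = 910 · 0.7208 · 0.556 / 0.355 = 1027.
Re < 2300 → laminar flow, so f = 64/Re = 64/1027 = 0.0623 (the turbulent correlation is not needed).
Darcy-Weisbach: ΔP = f(L/D)(ρV²/2) = 0.0623·(373/0.556)·(910·0.7208²/2) = 0.0623·670.9·236.4 = 9880 Pa.
ΔP = 9880 Pa = 0.0988 bar.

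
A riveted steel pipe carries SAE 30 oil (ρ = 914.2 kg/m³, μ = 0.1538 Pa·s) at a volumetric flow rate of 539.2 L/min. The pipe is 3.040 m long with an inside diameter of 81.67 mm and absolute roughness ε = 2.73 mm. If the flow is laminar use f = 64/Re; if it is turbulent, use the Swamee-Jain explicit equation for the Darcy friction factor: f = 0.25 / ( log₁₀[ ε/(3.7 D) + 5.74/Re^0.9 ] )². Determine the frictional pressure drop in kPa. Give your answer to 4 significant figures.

ΔP ≈ 3.848 kPa

Q = 539.2 L/min = 539.2/60000 = 0.008987 m³/s.
Cross-sectional area A = πD²/4 = π(0.08167)²/4 = 0.005239 m²; mean velocity V = Q/A = 0.008987/0.005239 = 1.715 m/s.
Reynolds number Re = ρVD/μ = 914.2 · 1.715 · 0.08167 / 0.154 = 832.8.
Re < 2300 → laminar flow, so f = 64/Re = 64/832.8 = 0.07685 (the turbulent correlation is not needed).
Darcy-Weisbach: ΔP = f(L/D)(ρV²/2) = 0.07685·(3.04/0.08167)·(914.2·1.715²/2) = 0.07685·37.22·1345 = 3848 Pa.
ΔP = 3848 Pa = 3.848 kPa.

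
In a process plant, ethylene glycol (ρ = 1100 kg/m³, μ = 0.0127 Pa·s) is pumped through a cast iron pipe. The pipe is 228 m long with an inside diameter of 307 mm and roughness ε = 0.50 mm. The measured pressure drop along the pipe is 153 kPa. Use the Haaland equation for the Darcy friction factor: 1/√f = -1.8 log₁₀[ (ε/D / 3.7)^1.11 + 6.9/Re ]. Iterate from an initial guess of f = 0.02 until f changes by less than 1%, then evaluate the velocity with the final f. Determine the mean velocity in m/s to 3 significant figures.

V ≈ 3.96 m/s

Rearranging Darcy-Weisbach: V = √(2·ΔP·D/(f·L·ρ)). With ε/D = 0.0005/0.307 = 0.00163, iterate starting from f = 0.02:
  f = 0.02 → V = √(2·1.53e+05·0.307/(0.02·228·1100)) = 4.328 m/s; Re = ρVD/μ = 1.151e+05; f → 0.02374
  f = 0.02374 → V = 3.972 m/s; Re = 1.056e+05; f → 0.02387
Converged (Δf/f < 1%). With the final f = 0.02387: V = √(2·1.53e+05·0.307/(0.02387·228·1100)) = 3.962 m/s.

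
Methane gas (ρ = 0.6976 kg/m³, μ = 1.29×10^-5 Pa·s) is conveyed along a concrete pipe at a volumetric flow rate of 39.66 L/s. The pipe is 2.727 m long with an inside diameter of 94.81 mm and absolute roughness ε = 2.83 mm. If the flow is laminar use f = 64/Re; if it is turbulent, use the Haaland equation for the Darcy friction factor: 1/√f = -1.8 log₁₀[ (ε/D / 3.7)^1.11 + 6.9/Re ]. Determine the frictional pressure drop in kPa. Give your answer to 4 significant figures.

ΔP ≈ 0.01844 kPa

Q = 39.66 L/s = 39.66/1000 = 0.03966 m³/s.
Cross-sectional area A = πD²/4 = π(0.09481)²/4 = 0.00706 m²; mean velocity V = Q/A = 0.03966/0.00706 = 5.618 m/s.
Reynolds number Re = ρVD/μ = 0.6976 · 5.618 · 0.09481 / 1.29e-05 = 2.88e+04.
Re > 4000 → turbulent. Relative roughness ε/D = 0.00283/0.09481 = 0.0298. Haaland: 1/√f = -1.8 log₁₀[(0.0298/3.7)^1.11 + 6.9/2.88e+04] = -1.8 log₁₀[0.00475 + 0.00024] = 4.144, so f = 0.05824.
Darcy-Weisbach: ΔP = f(L/D)(ρV²/2) = 0.05824·(2.727/0.09481)·(0.6976·5.618²/2) = 0.05824·28.76·11.01 = 18.44 Pa.
ΔP = 18.44 Pa = 0.01844 kPa.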